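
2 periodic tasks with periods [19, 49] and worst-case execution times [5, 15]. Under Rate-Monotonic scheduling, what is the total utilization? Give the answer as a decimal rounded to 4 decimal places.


Compute individual utilizations (exact fractions):
  Task 1: C/T = 5/19 (approx. 0.2632)
  Task 2: C/T = 15/49 (approx. 0.3061)
Total utilization U = 5/19 + 15/49 = 530/931
Rounded to 4 decimal places: U = 0.5693
RM (Liu & Layland) bound for 2 tasks = 0.828427; compare with U = 530/931 (approx. 0.569280)
U <= bound, so schedulable by RM sufficient condition.

0.5693


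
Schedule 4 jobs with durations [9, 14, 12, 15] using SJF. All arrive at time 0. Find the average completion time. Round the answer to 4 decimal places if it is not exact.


SJF order (ascending): [9, 12, 14, 15]
Completion times:
  Job 1: burst=9, C=9
  Job 2: burst=12, C=21
  Job 3: burst=14, C=35
  Job 4: burst=15, C=50
Average completion = 115/4 = 28.75

28.75


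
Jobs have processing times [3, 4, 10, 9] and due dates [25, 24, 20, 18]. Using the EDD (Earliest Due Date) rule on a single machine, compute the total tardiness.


Sort by due date (EDD order): [(9, 18), (10, 20), (4, 24), (3, 25)]
Compute completion times and tardiness:
  Job 1: p=9, d=18, C=9, tardiness=max(0,9-18)=0
  Job 2: p=10, d=20, C=19, tardiness=max(0,19-20)=0
  Job 3: p=4, d=24, C=23, tardiness=max(0,23-24)=0
  Job 4: p=3, d=25, C=26, tardiness=max(0,26-25)=1
Total tardiness = 1

1


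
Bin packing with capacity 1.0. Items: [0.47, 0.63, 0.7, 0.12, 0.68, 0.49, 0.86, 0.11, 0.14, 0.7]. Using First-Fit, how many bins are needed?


Place items sequentially using First-Fit:
  Item 0.47 -> new Bin 1
  Item 0.63 -> new Bin 2
  Item 0.7 -> new Bin 3
  Item 0.12 -> Bin 1 (now 0.59)
  Item 0.68 -> new Bin 4
  Item 0.49 -> new Bin 5
  Item 0.86 -> new Bin 6
  Item 0.11 -> Bin 1 (now 0.7)
  Item 0.14 -> Bin 1 (now 0.84)
  Item 0.7 -> new Bin 7
Total bins used = 7

7


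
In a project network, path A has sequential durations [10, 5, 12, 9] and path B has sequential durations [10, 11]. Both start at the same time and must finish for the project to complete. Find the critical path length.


Path A total = 10 + 5 + 12 + 9 = 36
Path B total = 10 + 11 = 21
Critical path = longest path = max(36, 21) = 36

36


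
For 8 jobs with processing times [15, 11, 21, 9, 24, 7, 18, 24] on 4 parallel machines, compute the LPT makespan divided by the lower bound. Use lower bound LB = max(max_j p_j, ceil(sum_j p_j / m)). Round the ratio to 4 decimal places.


LPT order: [24, 24, 21, 18, 15, 11, 9, 7]
Machine loads after assignment: [33, 31, 32, 33]
LPT makespan = 33
Lower bound = max(max_job, ceil(total/4)) = max(24, 33) = 33
Ratio = 33 / 33 = 1.0

1.0


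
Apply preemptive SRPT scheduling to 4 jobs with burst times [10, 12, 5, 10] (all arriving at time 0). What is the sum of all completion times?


Since all jobs arrive at t=0, SRPT equals SPT ordering.
SPT order: [5, 10, 10, 12]
Completion times:
  Job 1: p=5, C=5
  Job 2: p=10, C=15
  Job 3: p=10, C=25
  Job 4: p=12, C=37
Total completion time = 5 + 15 + 25 + 37 = 82

82


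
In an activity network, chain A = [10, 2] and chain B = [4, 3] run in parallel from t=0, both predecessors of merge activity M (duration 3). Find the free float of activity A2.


ES(A2) = sum of predecessors on chain A = 10
EF(A2) = ES + duration = 10 + 2 = 12
Successor of A2 is M. ES(M) = max(sum(A), sum(B)) = max(12, 7) = 12
Free float = ES(successor) - EF(current) = 12 - 12 = 0

0


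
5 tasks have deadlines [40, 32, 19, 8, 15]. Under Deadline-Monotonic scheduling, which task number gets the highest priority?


Sort tasks by relative deadline (ascending):
  Task 4: deadline = 8
  Task 5: deadline = 15
  Task 3: deadline = 19
  Task 2: deadline = 32
  Task 1: deadline = 40
Priority order (highest first): [4, 5, 3, 2, 1]
Highest priority task = 4

4


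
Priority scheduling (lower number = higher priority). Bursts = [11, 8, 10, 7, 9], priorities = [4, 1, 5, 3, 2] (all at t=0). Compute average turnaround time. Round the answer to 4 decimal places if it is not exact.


Sort by priority (ascending = highest first):
Order: [(1, 8), (2, 9), (3, 7), (4, 11), (5, 10)]
Completion times:
  Priority 1, burst=8, C=8
  Priority 2, burst=9, C=17
  Priority 3, burst=7, C=24
  Priority 4, burst=11, C=35
  Priority 5, burst=10, C=45
Average turnaround = 129/5 = 25.8

25.8


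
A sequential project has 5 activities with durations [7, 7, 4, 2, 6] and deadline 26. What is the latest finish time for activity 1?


LF(activity 1) = deadline - sum of successor durations
Successors: activities 2 through 5 with durations [7, 4, 2, 6]
Sum of successor durations = 19
LF = 26 - 19 = 7

7


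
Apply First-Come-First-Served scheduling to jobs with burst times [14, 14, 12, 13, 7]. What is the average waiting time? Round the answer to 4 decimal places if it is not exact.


FCFS order (as given): [14, 14, 12, 13, 7]
Waiting times:
  Job 1: wait = 0
  Job 2: wait = 14
  Job 3: wait = 28
  Job 4: wait = 40
  Job 5: wait = 53
Sum of waiting times = 135
Average waiting time = 135/5 = 27.0

27.0


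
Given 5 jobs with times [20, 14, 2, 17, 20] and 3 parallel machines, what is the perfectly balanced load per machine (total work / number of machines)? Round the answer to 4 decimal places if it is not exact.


Total processing time = 20 + 14 + 2 + 17 + 20 = 73
Number of machines = 3
Ideal balanced load = 73 / 3 = 24.3333

24.3333


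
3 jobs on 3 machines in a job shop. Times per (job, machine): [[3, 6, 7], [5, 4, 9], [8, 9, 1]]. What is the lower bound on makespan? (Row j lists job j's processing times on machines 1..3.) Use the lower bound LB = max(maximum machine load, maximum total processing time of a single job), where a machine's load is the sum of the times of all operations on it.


Machine loads:
  Machine 1: 3 + 5 + 8 = 16
  Machine 2: 6 + 4 + 9 = 19
  Machine 3: 7 + 9 + 1 = 17
Max machine load = 19
Job totals:
  Job 1: 16
  Job 2: 18
  Job 3: 18
Max job total = 18
Lower bound = max(19, 18) = 19

19


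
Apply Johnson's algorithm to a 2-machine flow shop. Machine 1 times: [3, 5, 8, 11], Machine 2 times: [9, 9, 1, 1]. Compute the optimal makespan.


Apply Johnson's rule:
  Group 1 (a <= b): [(1, 3, 9), (2, 5, 9)]
  Group 2 (a > b): [(3, 8, 1), (4, 11, 1)]
Optimal job order: [1, 2, 3, 4]
Schedule:
  Job 1: M1 done at 3, M2 done at 12
  Job 2: M1 done at 8, M2 done at 21
  Job 3: M1 done at 16, M2 done at 22
  Job 4: M1 done at 27, M2 done at 28
Makespan = 28

28


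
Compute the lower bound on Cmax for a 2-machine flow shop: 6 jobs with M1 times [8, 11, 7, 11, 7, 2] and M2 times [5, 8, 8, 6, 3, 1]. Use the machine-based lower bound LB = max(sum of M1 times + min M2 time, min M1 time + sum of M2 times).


LB1 = sum(M1 times) + min(M2 times) = 46 + 1 = 47
LB2 = min(M1 times) + sum(M2 times) = 2 + 31 = 33
Lower bound = max(LB1, LB2) = max(47, 33) = 47

47


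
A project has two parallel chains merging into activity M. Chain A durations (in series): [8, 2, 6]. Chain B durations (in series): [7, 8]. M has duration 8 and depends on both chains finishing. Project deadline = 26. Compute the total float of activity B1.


Forward pass: ES(B1) = sum of predecessors on chain B = 0
EF = ES + duration = 0 + 7 = 7
Backward pass: LF(M) = deadline = 26; LS(M) = 26 - 8 = 18
LF(B1) = LS(M) - sum(successors on chain B) = 18 - 8 = 10
LS = LF - duration = 10 - 7 = 3
Total float = LS - ES = 3 - 0 = 3

3


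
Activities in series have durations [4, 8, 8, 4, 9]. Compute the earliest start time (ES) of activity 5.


Activity 5 starts after activities 1 through 4 complete.
Predecessor durations: [4, 8, 8, 4]
ES = 4 + 8 + 8 + 4 = 24

24


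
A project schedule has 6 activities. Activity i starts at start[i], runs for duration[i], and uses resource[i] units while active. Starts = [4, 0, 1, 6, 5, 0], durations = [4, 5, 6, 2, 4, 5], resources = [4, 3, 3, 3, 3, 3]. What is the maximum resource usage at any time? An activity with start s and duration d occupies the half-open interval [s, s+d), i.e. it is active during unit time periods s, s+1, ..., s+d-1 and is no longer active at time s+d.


Each activity i is active on [start_i, start_i + duration_i).
Compute total resource usage per time slot:
  t=0: active resources = [3, 3], total = 6
  t=1: active resources = [3, 3, 3], total = 9
  t=2: active resources = [3, 3, 3], total = 9
  t=3: active resources = [3, 3, 3], total = 9
  t=4: active resources = [4, 3, 3, 3], total = 13
  t=5: active resources = [4, 3, 3], total = 10
  t=6: active resources = [4, 3, 3, 3], total = 13
  t=7: active resources = [4, 3, 3], total = 10
  t=8: active resources = [3], total = 3
Peak resource demand = 13

13


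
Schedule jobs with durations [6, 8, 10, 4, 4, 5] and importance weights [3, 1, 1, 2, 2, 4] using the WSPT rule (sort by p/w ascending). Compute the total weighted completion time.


Compute p/w ratios and sort ascending (WSPT): [(5, 4), (6, 3), (4, 2), (4, 2), (8, 1), (10, 1)]
Compute weighted completion times:
  Job (p=5,w=4): C=5, w*C=4*5=20
  Job (p=6,w=3): C=11, w*C=3*11=33
  Job (p=4,w=2): C=15, w*C=2*15=30
  Job (p=4,w=2): C=19, w*C=2*19=38
  Job (p=8,w=1): C=27, w*C=1*27=27
  Job (p=10,w=1): C=37, w*C=1*37=37
Total weighted completion time = 185

185


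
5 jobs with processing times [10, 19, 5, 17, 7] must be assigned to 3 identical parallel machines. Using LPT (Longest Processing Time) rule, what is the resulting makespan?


Sort jobs in decreasing order (LPT): [19, 17, 10, 7, 5]
Assign each job to the least loaded machine:
  Machine 1: jobs [19], load = 19
  Machine 2: jobs [17, 5], load = 22
  Machine 3: jobs [10, 7], load = 17
Makespan = max load = 22

22


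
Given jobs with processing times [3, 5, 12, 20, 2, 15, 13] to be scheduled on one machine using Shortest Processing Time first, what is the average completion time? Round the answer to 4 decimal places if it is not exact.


Sort jobs by processing time (SPT order): [2, 3, 5, 12, 13, 15, 20]
Compute completion times sequentially:
  Job 1: processing = 2, completes at 2
  Job 2: processing = 3, completes at 5
  Job 3: processing = 5, completes at 10
  Job 4: processing = 12, completes at 22
  Job 5: processing = 13, completes at 35
  Job 6: processing = 15, completes at 50
  Job 7: processing = 20, completes at 70
Sum of completion times = 194
Average completion time = 194/7 = 27.7143

27.7143


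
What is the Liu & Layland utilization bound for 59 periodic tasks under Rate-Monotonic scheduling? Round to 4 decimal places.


Compute 2^(1/59) = 1.0118175391
Subtract 1: 1.0118175391 - 1 = 0.0118175391
Multiply by n: 59 * 0.0118175391 = 0.6972348069
Round to 4 dp: 0.6972

0.6972


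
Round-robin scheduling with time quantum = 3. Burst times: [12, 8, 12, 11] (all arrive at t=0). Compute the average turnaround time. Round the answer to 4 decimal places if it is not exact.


Time quantum = 3
Execution trace:
  J1 runs 3 units, time = 3
  J2 runs 3 units, time = 6
  J3 runs 3 units, time = 9
  J4 runs 3 units, time = 12
  J1 runs 3 units, time = 15
  J2 runs 3 units, time = 18
  J3 runs 3 units, time = 21
  J4 runs 3 units, time = 24
  J1 runs 3 units, time = 27
  J2 runs 2 units, time = 29
  J3 runs 3 units, time = 32
  J4 runs 3 units, time = 35
  J1 runs 3 units, time = 38
  J3 runs 3 units, time = 41
  J4 runs 2 units, time = 43
Finish times: [38, 29, 41, 43]
Average turnaround = 151/4 = 37.75

37.75


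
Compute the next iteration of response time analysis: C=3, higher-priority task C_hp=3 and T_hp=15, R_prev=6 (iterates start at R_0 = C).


R_next = C + ceil(R_prev / T_hp) * C_hp
ceil(6 / 15) = ceil(0.4) = 1
Interference = 1 * 3 = 3
R_next = 3 + 3 = 6
R_next = R_prev, so the iteration has converged (response time = 6).

6


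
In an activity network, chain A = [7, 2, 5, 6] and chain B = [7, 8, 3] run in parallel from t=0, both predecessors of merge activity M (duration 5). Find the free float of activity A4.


ES(A4) = sum of predecessors on chain A = 14
EF(A4) = ES + duration = 14 + 6 = 20
Successor of A4 is M. ES(M) = max(sum(A), sum(B)) = max(20, 18) = 20
Free float = ES(successor) - EF(current) = 20 - 20 = 0

0


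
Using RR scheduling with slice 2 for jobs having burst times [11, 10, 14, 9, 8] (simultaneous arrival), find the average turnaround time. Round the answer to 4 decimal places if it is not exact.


Time quantum = 2
Execution trace:
  J1 runs 2 units, time = 2
  J2 runs 2 units, time = 4
  J3 runs 2 units, time = 6
  J4 runs 2 units, time = 8
  J5 runs 2 units, time = 10
  J1 runs 2 units, time = 12
  J2 runs 2 units, time = 14
  J3 runs 2 units, time = 16
  J4 runs 2 units, time = 18
  J5 runs 2 units, time = 20
  J1 runs 2 units, time = 22
  J2 runs 2 units, time = 24
  J3 runs 2 units, time = 26
  J4 runs 2 units, time = 28
  J5 runs 2 units, time = 30
  J1 runs 2 units, time = 32
  J2 runs 2 units, time = 34
  J3 runs 2 units, time = 36
  J4 runs 2 units, time = 38
  J5 runs 2 units, time = 40
  J1 runs 2 units, time = 42
  J2 runs 2 units, time = 44
  J3 runs 2 units, time = 46
  J4 runs 1 units, time = 47
  J1 runs 1 units, time = 48
  J3 runs 2 units, time = 50
  J3 runs 2 units, time = 52
Finish times: [48, 44, 52, 47, 40]
Average turnaround = 231/5 = 46.2

46.2


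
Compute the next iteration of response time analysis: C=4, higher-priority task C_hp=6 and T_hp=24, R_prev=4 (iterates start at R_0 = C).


R_next = C + ceil(R_prev / T_hp) * C_hp
ceil(4 / 24) = ceil(0.1667) = 1
Interference = 1 * 6 = 6
R_next = 4 + 6 = 10

10


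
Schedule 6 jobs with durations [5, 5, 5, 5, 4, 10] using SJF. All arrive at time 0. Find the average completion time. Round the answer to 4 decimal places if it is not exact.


SJF order (ascending): [4, 5, 5, 5, 5, 10]
Completion times:
  Job 1: burst=4, C=4
  Job 2: burst=5, C=9
  Job 3: burst=5, C=14
  Job 4: burst=5, C=19
  Job 5: burst=5, C=24
  Job 6: burst=10, C=34
Average completion = 104/6 = 17.3333

17.3333


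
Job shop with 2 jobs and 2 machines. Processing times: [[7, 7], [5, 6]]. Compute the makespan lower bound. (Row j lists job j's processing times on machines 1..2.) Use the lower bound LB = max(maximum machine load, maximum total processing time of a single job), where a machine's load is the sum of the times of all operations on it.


Machine loads:
  Machine 1: 7 + 5 = 12
  Machine 2: 7 + 6 = 13
Max machine load = 13
Job totals:
  Job 1: 14
  Job 2: 11
Max job total = 14
Lower bound = max(13, 14) = 14

14


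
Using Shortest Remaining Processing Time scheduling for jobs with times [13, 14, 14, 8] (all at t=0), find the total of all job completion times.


Since all jobs arrive at t=0, SRPT equals SPT ordering.
SPT order: [8, 13, 14, 14]
Completion times:
  Job 1: p=8, C=8
  Job 2: p=13, C=21
  Job 3: p=14, C=35
  Job 4: p=14, C=49
Total completion time = 8 + 21 + 35 + 49 = 113

113


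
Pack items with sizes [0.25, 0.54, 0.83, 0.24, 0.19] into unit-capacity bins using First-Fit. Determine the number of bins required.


Place items sequentially using First-Fit:
  Item 0.25 -> new Bin 1
  Item 0.54 -> Bin 1 (now 0.79)
  Item 0.83 -> new Bin 2
  Item 0.24 -> new Bin 3
  Item 0.19 -> Bin 1 (now 0.98)
Total bins used = 3

3


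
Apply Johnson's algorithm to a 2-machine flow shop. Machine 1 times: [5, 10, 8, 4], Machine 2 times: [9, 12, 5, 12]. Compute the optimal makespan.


Apply Johnson's rule:
  Group 1 (a <= b): [(4, 4, 12), (1, 5, 9), (2, 10, 12)]
  Group 2 (a > b): [(3, 8, 5)]
Optimal job order: [4, 1, 2, 3]
Schedule:
  Job 4: M1 done at 4, M2 done at 16
  Job 1: M1 done at 9, M2 done at 25
  Job 2: M1 done at 19, M2 done at 37
  Job 3: M1 done at 27, M2 done at 42
Makespan = 42

42


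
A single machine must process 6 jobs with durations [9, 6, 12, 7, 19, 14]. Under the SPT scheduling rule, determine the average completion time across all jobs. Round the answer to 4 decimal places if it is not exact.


Sort jobs by processing time (SPT order): [6, 7, 9, 12, 14, 19]
Compute completion times sequentially:
  Job 1: processing = 6, completes at 6
  Job 2: processing = 7, completes at 13
  Job 3: processing = 9, completes at 22
  Job 4: processing = 12, completes at 34
  Job 5: processing = 14, completes at 48
  Job 6: processing = 19, completes at 67
Sum of completion times = 190
Average completion time = 190/6 = 31.6667

31.6667


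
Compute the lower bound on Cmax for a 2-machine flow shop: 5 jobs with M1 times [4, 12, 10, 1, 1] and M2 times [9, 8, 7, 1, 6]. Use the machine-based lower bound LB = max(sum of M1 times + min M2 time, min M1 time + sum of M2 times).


LB1 = sum(M1 times) + min(M2 times) = 28 + 1 = 29
LB2 = min(M1 times) + sum(M2 times) = 1 + 31 = 32
Lower bound = max(LB1, LB2) = max(29, 32) = 32

32


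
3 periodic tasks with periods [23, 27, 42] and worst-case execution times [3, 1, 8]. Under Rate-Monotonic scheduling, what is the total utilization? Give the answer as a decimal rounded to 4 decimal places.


Compute individual utilizations (exact fractions):
  Task 1: C/T = 3/23 (approx. 0.1304)
  Task 2: C/T = 1/27 (approx. 0.037)
  Task 3: C/T = 8/42 = 4/21 (approx. 0.1905)
Total utilization U = 3/23 + 1/27 + 4/21 = 1556/4347
Rounded to 4 decimal places: U = 0.3579
RM (Liu & Layland) bound for 3 tasks = 0.779763; compare with U = 1556/4347 (approx. 0.357948)
U <= bound, so schedulable by RM sufficient condition.

0.3579


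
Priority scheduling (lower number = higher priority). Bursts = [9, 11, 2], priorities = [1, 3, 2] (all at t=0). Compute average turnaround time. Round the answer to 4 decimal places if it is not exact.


Sort by priority (ascending = highest first):
Order: [(1, 9), (2, 2), (3, 11)]
Completion times:
  Priority 1, burst=9, C=9
  Priority 2, burst=2, C=11
  Priority 3, burst=11, C=22
Average turnaround = 42/3 = 14.0

14.0


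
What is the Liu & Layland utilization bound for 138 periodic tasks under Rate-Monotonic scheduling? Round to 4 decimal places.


Compute 2^(1/138) = 1.0050354411
Subtract 1: 1.0050354411 - 1 = 0.0050354411
Multiply by n: 138 * 0.0050354411 = 0.6948908718
Round to 4 dp: 0.6949

0.6949


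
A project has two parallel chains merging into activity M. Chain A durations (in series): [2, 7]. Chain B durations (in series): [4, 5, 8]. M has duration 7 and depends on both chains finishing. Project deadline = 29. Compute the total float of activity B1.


Forward pass: ES(B1) = sum of predecessors on chain B = 0
EF = ES + duration = 0 + 4 = 4
Backward pass: LF(M) = deadline = 29; LS(M) = 29 - 7 = 22
LF(B1) = LS(M) - sum(successors on chain B) = 22 - 13 = 9
LS = LF - duration = 9 - 4 = 5
Total float = LS - ES = 5 - 0 = 5

5


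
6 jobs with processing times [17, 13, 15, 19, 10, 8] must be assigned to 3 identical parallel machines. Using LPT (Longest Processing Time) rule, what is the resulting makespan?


Sort jobs in decreasing order (LPT): [19, 17, 15, 13, 10, 8]
Assign each job to the least loaded machine:
  Machine 1: jobs [19, 8], load = 27
  Machine 2: jobs [17, 10], load = 27
  Machine 3: jobs [15, 13], load = 28
Makespan = max load = 28

28


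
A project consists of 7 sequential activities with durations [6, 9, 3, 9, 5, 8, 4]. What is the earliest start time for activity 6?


Activity 6 starts after activities 1 through 5 complete.
Predecessor durations: [6, 9, 3, 9, 5]
ES = 6 + 9 + 3 + 9 + 5 = 32

32


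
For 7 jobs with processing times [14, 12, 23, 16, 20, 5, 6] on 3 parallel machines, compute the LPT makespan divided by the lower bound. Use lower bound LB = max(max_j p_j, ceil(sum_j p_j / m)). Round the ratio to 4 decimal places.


LPT order: [23, 20, 16, 14, 12, 6, 5]
Machine loads after assignment: [34, 32, 30]
LPT makespan = 34
Lower bound = max(max_job, ceil(total/3)) = max(23, 32) = 32
Ratio = 34 / 32 = 1.0625

1.0625


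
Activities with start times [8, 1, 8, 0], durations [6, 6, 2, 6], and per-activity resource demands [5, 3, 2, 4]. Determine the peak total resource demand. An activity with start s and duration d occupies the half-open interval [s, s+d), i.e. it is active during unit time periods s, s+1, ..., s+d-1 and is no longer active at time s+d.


Each activity i is active on [start_i, start_i + duration_i).
Compute total resource usage per time slot:
  t=0: active resources = [4], total = 4
  t=1: active resources = [3, 4], total = 7
  t=2: active resources = [3, 4], total = 7
  t=3: active resources = [3, 4], total = 7
  t=4: active resources = [3, 4], total = 7
  t=5: active resources = [3, 4], total = 7
  t=6: active resources = [3], total = 3
  t=7: active resources = [], total = 0
  t=8: active resources = [5, 2], total = 7
  t=9: active resources = [5, 2], total = 7
  t=10: active resources = [5], total = 5
  t=11: active resources = [5], total = 5
  t=12: active resources = [5], total = 5
  t=13: active resources = [5], total = 5
Peak resource demand = 7

7


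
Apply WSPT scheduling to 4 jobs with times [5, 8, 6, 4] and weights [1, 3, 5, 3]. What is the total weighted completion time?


Compute p/w ratios and sort ascending (WSPT): [(6, 5), (4, 3), (8, 3), (5, 1)]
Compute weighted completion times:
  Job (p=6,w=5): C=6, w*C=5*6=30
  Job (p=4,w=3): C=10, w*C=3*10=30
  Job (p=8,w=3): C=18, w*C=3*18=54
  Job (p=5,w=1): C=23, w*C=1*23=23
Total weighted completion time = 137

137


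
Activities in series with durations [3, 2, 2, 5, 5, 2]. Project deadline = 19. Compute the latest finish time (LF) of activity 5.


LF(activity 5) = deadline - sum of successor durations
Successors: activities 6 through 6 with durations [2]
Sum of successor durations = 2
LF = 19 - 2 = 17

17


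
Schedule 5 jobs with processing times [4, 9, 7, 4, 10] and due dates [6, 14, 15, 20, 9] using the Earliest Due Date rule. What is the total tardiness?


Sort by due date (EDD order): [(4, 6), (10, 9), (9, 14), (7, 15), (4, 20)]
Compute completion times and tardiness:
  Job 1: p=4, d=6, C=4, tardiness=max(0,4-6)=0
  Job 2: p=10, d=9, C=14, tardiness=max(0,14-9)=5
  Job 3: p=9, d=14, C=23, tardiness=max(0,23-14)=9
  Job 4: p=7, d=15, C=30, tardiness=max(0,30-15)=15
  Job 5: p=4, d=20, C=34, tardiness=max(0,34-20)=14
Total tardiness = 43

43


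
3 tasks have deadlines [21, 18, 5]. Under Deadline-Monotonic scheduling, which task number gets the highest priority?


Sort tasks by relative deadline (ascending):
  Task 3: deadline = 5
  Task 2: deadline = 18
  Task 1: deadline = 21
Priority order (highest first): [3, 2, 1]
Highest priority task = 3

3


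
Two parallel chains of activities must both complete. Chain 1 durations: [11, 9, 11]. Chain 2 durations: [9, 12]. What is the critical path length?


Path A total = 11 + 9 + 11 = 31
Path B total = 9 + 12 = 21
Critical path = longest path = max(31, 21) = 31

31


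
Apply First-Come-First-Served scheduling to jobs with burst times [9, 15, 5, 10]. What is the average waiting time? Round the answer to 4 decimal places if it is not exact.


FCFS order (as given): [9, 15, 5, 10]
Waiting times:
  Job 1: wait = 0
  Job 2: wait = 9
  Job 3: wait = 24
  Job 4: wait = 29
Sum of waiting times = 62
Average waiting time = 62/4 = 15.5

15.5


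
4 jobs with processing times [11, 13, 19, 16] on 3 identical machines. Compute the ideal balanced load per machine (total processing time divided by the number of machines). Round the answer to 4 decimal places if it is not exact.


Total processing time = 11 + 13 + 19 + 16 = 59
Number of machines = 3
Ideal balanced load = 59 / 3 = 19.6667

19.6667


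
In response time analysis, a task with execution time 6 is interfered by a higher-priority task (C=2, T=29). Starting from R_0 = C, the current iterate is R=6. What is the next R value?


R_next = C + ceil(R_prev / T_hp) * C_hp
ceil(6 / 29) = ceil(0.2069) = 1
Interference = 1 * 2 = 2
R_next = 6 + 2 = 8

8


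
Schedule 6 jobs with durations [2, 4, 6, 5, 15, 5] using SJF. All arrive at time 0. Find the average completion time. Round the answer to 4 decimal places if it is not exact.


SJF order (ascending): [2, 4, 5, 5, 6, 15]
Completion times:
  Job 1: burst=2, C=2
  Job 2: burst=4, C=6
  Job 3: burst=5, C=11
  Job 4: burst=5, C=16
  Job 5: burst=6, C=22
  Job 6: burst=15, C=37
Average completion = 94/6 = 15.6667

15.6667


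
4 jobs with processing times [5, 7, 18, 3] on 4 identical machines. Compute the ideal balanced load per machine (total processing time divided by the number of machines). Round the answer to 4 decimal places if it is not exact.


Total processing time = 5 + 7 + 18 + 3 = 33
Number of machines = 4
Ideal balanced load = 33 / 4 = 8.25

8.25


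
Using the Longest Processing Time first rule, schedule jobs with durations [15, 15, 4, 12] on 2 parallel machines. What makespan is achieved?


Sort jobs in decreasing order (LPT): [15, 15, 12, 4]
Assign each job to the least loaded machine:
  Machine 1: jobs [15, 12], load = 27
  Machine 2: jobs [15, 4], load = 19
Makespan = max load = 27

27


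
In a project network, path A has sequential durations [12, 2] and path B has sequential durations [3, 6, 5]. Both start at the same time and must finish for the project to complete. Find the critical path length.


Path A total = 12 + 2 = 14
Path B total = 3 + 6 + 5 = 14
Critical path = longest path = max(14, 14) = 14

14


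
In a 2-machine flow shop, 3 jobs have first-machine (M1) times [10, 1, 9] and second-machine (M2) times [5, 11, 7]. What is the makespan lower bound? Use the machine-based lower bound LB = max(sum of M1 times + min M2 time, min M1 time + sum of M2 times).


LB1 = sum(M1 times) + min(M2 times) = 20 + 5 = 25
LB2 = min(M1 times) + sum(M2 times) = 1 + 23 = 24
Lower bound = max(LB1, LB2) = max(25, 24) = 25

25


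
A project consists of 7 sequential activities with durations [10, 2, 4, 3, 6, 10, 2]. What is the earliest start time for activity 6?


Activity 6 starts after activities 1 through 5 complete.
Predecessor durations: [10, 2, 4, 3, 6]
ES = 10 + 2 + 4 + 3 + 6 = 25

25


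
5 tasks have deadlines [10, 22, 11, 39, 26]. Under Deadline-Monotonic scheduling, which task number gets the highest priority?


Sort tasks by relative deadline (ascending):
  Task 1: deadline = 10
  Task 3: deadline = 11
  Task 2: deadline = 22
  Task 5: deadline = 26
  Task 4: deadline = 39
Priority order (highest first): [1, 3, 2, 5, 4]
Highest priority task = 1

1


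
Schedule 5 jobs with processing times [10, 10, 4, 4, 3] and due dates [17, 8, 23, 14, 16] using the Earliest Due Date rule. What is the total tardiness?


Sort by due date (EDD order): [(10, 8), (4, 14), (3, 16), (10, 17), (4, 23)]
Compute completion times and tardiness:
  Job 1: p=10, d=8, C=10, tardiness=max(0,10-8)=2
  Job 2: p=4, d=14, C=14, tardiness=max(0,14-14)=0
  Job 3: p=3, d=16, C=17, tardiness=max(0,17-16)=1
  Job 4: p=10, d=17, C=27, tardiness=max(0,27-17)=10
  Job 5: p=4, d=23, C=31, tardiness=max(0,31-23)=8
Total tardiness = 21

21


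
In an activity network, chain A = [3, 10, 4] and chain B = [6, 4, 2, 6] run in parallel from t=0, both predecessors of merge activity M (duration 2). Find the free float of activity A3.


ES(A3) = sum of predecessors on chain A = 13
EF(A3) = ES + duration = 13 + 4 = 17
Successor of A3 is M. ES(M) = max(sum(A), sum(B)) = max(17, 18) = 18
Free float = ES(successor) - EF(current) = 18 - 17 = 1

1


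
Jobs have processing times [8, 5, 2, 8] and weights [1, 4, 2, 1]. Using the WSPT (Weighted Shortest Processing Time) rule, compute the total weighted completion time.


Compute p/w ratios and sort ascending (WSPT): [(2, 2), (5, 4), (8, 1), (8, 1)]
Compute weighted completion times:
  Job (p=2,w=2): C=2, w*C=2*2=4
  Job (p=5,w=4): C=7, w*C=4*7=28
  Job (p=8,w=1): C=15, w*C=1*15=15
  Job (p=8,w=1): C=23, w*C=1*23=23
Total weighted completion time = 70

70


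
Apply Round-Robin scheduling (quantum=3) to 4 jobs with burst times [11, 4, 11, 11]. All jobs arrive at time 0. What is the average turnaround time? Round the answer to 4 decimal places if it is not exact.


Time quantum = 3
Execution trace:
  J1 runs 3 units, time = 3
  J2 runs 3 units, time = 6
  J3 runs 3 units, time = 9
  J4 runs 3 units, time = 12
  J1 runs 3 units, time = 15
  J2 runs 1 units, time = 16
  J3 runs 3 units, time = 19
  J4 runs 3 units, time = 22
  J1 runs 3 units, time = 25
  J3 runs 3 units, time = 28
  J4 runs 3 units, time = 31
  J1 runs 2 units, time = 33
  J3 runs 2 units, time = 35
  J4 runs 2 units, time = 37
Finish times: [33, 16, 35, 37]
Average turnaround = 121/4 = 30.25

30.25


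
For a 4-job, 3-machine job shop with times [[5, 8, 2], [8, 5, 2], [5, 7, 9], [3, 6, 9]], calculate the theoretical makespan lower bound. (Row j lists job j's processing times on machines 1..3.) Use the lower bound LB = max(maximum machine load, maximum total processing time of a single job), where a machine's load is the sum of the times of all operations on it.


Machine loads:
  Machine 1: 5 + 8 + 5 + 3 = 21
  Machine 2: 8 + 5 + 7 + 6 = 26
  Machine 3: 2 + 2 + 9 + 9 = 22
Max machine load = 26
Job totals:
  Job 1: 15
  Job 2: 15
  Job 3: 21
  Job 4: 18
Max job total = 21
Lower bound = max(26, 21) = 26

26


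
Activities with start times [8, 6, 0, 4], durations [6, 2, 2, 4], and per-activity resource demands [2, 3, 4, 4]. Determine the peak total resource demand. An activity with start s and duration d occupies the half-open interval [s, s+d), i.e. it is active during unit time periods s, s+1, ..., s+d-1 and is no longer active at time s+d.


Each activity i is active on [start_i, start_i + duration_i).
Compute total resource usage per time slot:
  t=0: active resources = [4], total = 4
  t=1: active resources = [4], total = 4
  t=2: active resources = [], total = 0
  t=3: active resources = [], total = 0
  t=4: active resources = [4], total = 4
  t=5: active resources = [4], total = 4
  t=6: active resources = [3, 4], total = 7
  t=7: active resources = [3, 4], total = 7
  t=8: active resources = [2], total = 2
  t=9: active resources = [2], total = 2
  t=10: active resources = [2], total = 2
  t=11: active resources = [2], total = 2
  t=12: active resources = [2], total = 2
  t=13: active resources = [2], total = 2
Peak resource demand = 7

7


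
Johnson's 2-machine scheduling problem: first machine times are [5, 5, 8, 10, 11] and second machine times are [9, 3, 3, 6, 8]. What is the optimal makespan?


Apply Johnson's rule:
  Group 1 (a <= b): [(1, 5, 9)]
  Group 2 (a > b): [(5, 11, 8), (4, 10, 6), (2, 5, 3), (3, 8, 3)]
Optimal job order: [1, 5, 4, 2, 3]
Schedule:
  Job 1: M1 done at 5, M2 done at 14
  Job 5: M1 done at 16, M2 done at 24
  Job 4: M1 done at 26, M2 done at 32
  Job 2: M1 done at 31, M2 done at 35
  Job 3: M1 done at 39, M2 done at 42
Makespan = 42

42


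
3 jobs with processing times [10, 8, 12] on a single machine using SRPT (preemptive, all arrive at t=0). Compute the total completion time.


Since all jobs arrive at t=0, SRPT equals SPT ordering.
SPT order: [8, 10, 12]
Completion times:
  Job 1: p=8, C=8
  Job 2: p=10, C=18
  Job 3: p=12, C=30
Total completion time = 8 + 18 + 30 = 56

56


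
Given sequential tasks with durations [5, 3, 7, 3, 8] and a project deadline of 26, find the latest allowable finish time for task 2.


LF(activity 2) = deadline - sum of successor durations
Successors: activities 3 through 5 with durations [7, 3, 8]
Sum of successor durations = 18
LF = 26 - 18 = 8

8


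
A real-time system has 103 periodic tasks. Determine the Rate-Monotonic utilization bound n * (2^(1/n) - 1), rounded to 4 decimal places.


Compute 2^(1/103) = 1.0067522788
Subtract 1: 1.0067522788 - 1 = 0.0067522788
Multiply by n: 103 * 0.0067522788 = 0.6954847164
Round to 4 dp: 0.6955

0.6955


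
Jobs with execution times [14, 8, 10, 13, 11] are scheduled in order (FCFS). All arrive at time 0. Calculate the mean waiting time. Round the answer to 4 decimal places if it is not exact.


FCFS order (as given): [14, 8, 10, 13, 11]
Waiting times:
  Job 1: wait = 0
  Job 2: wait = 14
  Job 3: wait = 22
  Job 4: wait = 32
  Job 5: wait = 45
Sum of waiting times = 113
Average waiting time = 113/5 = 22.6

22.6


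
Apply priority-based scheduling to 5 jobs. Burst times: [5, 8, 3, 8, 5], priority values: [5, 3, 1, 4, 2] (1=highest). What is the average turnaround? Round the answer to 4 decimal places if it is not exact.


Sort by priority (ascending = highest first):
Order: [(1, 3), (2, 5), (3, 8), (4, 8), (5, 5)]
Completion times:
  Priority 1, burst=3, C=3
  Priority 2, burst=5, C=8
  Priority 3, burst=8, C=16
  Priority 4, burst=8, C=24
  Priority 5, burst=5, C=29
Average turnaround = 80/5 = 16.0

16.0


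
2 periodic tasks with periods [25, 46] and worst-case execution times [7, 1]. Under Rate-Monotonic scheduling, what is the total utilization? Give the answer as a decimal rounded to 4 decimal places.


Compute individual utilizations (exact fractions):
  Task 1: C/T = 7/25 (approx. 0.28)
  Task 2: C/T = 1/46 (approx. 0.0217)
Total utilization U = 7/25 + 1/46 = 347/1150
Rounded to 4 decimal places: U = 0.3017
RM (Liu & Layland) bound for 2 tasks = 0.828427; compare with U = 347/1150 (approx. 0.301739)
U <= bound, so schedulable by RM sufficient condition.

0.3017


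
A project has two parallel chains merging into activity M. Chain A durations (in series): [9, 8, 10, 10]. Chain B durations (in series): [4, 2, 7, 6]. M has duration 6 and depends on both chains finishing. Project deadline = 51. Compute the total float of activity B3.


Forward pass: ES(B3) = sum of predecessors on chain B = 6
EF = ES + duration = 6 + 7 = 13
Backward pass: LF(M) = deadline = 51; LS(M) = 51 - 6 = 45
LF(B3) = LS(M) - sum(successors on chain B) = 45 - 6 = 39
LS = LF - duration = 39 - 7 = 32
Total float = LS - ES = 32 - 6 = 26

26


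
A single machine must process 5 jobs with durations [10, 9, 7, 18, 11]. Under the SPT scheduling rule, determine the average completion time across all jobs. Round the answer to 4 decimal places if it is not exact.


Sort jobs by processing time (SPT order): [7, 9, 10, 11, 18]
Compute completion times sequentially:
  Job 1: processing = 7, completes at 7
  Job 2: processing = 9, completes at 16
  Job 3: processing = 10, completes at 26
  Job 4: processing = 11, completes at 37
  Job 5: processing = 18, completes at 55
Sum of completion times = 141
Average completion time = 141/5 = 28.2

28.2


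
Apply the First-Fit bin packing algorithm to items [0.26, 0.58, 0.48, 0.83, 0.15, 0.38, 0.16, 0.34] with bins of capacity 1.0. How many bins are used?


Place items sequentially using First-Fit:
  Item 0.26 -> new Bin 1
  Item 0.58 -> Bin 1 (now 0.84)
  Item 0.48 -> new Bin 2
  Item 0.83 -> new Bin 3
  Item 0.15 -> Bin 1 (now 0.99)
  Item 0.38 -> Bin 2 (now 0.86)
  Item 0.16 -> Bin 3 (now 0.99)
  Item 0.34 -> new Bin 4
Total bins used = 4

4


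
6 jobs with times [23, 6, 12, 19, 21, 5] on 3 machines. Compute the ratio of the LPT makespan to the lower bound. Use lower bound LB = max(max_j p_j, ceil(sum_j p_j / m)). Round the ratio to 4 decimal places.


LPT order: [23, 21, 19, 12, 6, 5]
Machine loads after assignment: [28, 27, 31]
LPT makespan = 31
Lower bound = max(max_job, ceil(total/3)) = max(23, 29) = 29
Ratio = 31 / 29 = 1.069

1.069


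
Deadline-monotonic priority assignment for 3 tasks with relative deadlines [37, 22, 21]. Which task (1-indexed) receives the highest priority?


Sort tasks by relative deadline (ascending):
  Task 3: deadline = 21
  Task 2: deadline = 22
  Task 1: deadline = 37
Priority order (highest first): [3, 2, 1]
Highest priority task = 3

3


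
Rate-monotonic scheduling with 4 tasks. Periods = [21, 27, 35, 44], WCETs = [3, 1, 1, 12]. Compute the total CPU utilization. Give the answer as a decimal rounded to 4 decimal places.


Compute individual utilizations (exact fractions):
  Task 1: C/T = 3/21 = 1/7 (approx. 0.1429)
  Task 2: C/T = 1/27 (approx. 0.037)
  Task 3: C/T = 1/35 (approx. 0.0286)
  Task 4: C/T = 12/44 = 3/11 (approx. 0.2727)
Total utilization U = 1/7 + 1/27 + 1/35 + 3/11 = 5002/10395
Rounded to 4 decimal places: U = 0.4812
RM (Liu & Layland) bound for 4 tasks = 0.756828; compare with U = 5002/10395 (approx. 0.481193)
U <= bound, so schedulable by RM sufficient condition.

0.4812


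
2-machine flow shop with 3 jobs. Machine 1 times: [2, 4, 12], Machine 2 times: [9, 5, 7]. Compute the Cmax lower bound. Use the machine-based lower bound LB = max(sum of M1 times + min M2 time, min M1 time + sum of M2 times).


LB1 = sum(M1 times) + min(M2 times) = 18 + 5 = 23
LB2 = min(M1 times) + sum(M2 times) = 2 + 21 = 23
Lower bound = max(LB1, LB2) = max(23, 23) = 23

23


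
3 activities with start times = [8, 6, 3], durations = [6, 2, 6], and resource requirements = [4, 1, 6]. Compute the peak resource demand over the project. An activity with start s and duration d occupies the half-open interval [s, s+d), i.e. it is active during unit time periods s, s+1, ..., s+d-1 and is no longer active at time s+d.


Each activity i is active on [start_i, start_i + duration_i).
Compute total resource usage per time slot:
  t=0: active resources = [], total = 0
  t=1: active resources = [], total = 0
  t=2: active resources = [], total = 0
  t=3: active resources = [6], total = 6
  t=4: active resources = [6], total = 6
  t=5: active resources = [6], total = 6
  t=6: active resources = [1, 6], total = 7
  t=7: active resources = [1, 6], total = 7
  t=8: active resources = [4, 6], total = 10
  t=9: active resources = [4], total = 4
  t=10: active resources = [4], total = 4
  t=11: active resources = [4], total = 4
  t=12: active resources = [4], total = 4
  t=13: active resources = [4], total = 4
Peak resource demand = 10

10


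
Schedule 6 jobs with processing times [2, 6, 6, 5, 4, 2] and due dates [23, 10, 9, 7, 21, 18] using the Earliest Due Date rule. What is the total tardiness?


Sort by due date (EDD order): [(5, 7), (6, 9), (6, 10), (2, 18), (4, 21), (2, 23)]
Compute completion times and tardiness:
  Job 1: p=5, d=7, C=5, tardiness=max(0,5-7)=0
  Job 2: p=6, d=9, C=11, tardiness=max(0,11-9)=2
  Job 3: p=6, d=10, C=17, tardiness=max(0,17-10)=7
  Job 4: p=2, d=18, C=19, tardiness=max(0,19-18)=1
  Job 5: p=4, d=21, C=23, tardiness=max(0,23-21)=2
  Job 6: p=2, d=23, C=25, tardiness=max(0,25-23)=2
Total tardiness = 14

14


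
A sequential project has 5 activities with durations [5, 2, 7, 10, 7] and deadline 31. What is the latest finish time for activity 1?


LF(activity 1) = deadline - sum of successor durations
Successors: activities 2 through 5 with durations [2, 7, 10, 7]
Sum of successor durations = 26
LF = 31 - 26 = 5

5


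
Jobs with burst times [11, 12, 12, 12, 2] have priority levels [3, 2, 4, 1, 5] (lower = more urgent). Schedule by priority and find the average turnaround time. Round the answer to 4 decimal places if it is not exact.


Sort by priority (ascending = highest first):
Order: [(1, 12), (2, 12), (3, 11), (4, 12), (5, 2)]
Completion times:
  Priority 1, burst=12, C=12
  Priority 2, burst=12, C=24
  Priority 3, burst=11, C=35
  Priority 4, burst=12, C=47
  Priority 5, burst=2, C=49
Average turnaround = 167/5 = 33.4

33.4


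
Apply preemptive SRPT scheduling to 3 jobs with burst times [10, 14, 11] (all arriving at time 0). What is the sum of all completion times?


Since all jobs arrive at t=0, SRPT equals SPT ordering.
SPT order: [10, 11, 14]
Completion times:
  Job 1: p=10, C=10
  Job 2: p=11, C=21
  Job 3: p=14, C=35
Total completion time = 10 + 21 + 35 = 66

66


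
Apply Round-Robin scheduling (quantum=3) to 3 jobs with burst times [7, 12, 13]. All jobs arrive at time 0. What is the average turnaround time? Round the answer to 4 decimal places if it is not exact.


Time quantum = 3
Execution trace:
  J1 runs 3 units, time = 3
  J2 runs 3 units, time = 6
  J3 runs 3 units, time = 9
  J1 runs 3 units, time = 12
  J2 runs 3 units, time = 15
  J3 runs 3 units, time = 18
  J1 runs 1 units, time = 19
  J2 runs 3 units, time = 22
  J3 runs 3 units, time = 25
  J2 runs 3 units, time = 28
  J3 runs 3 units, time = 31
  J3 runs 1 units, time = 32
Finish times: [19, 28, 32]
Average turnaround = 79/3 = 26.3333

26.3333
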